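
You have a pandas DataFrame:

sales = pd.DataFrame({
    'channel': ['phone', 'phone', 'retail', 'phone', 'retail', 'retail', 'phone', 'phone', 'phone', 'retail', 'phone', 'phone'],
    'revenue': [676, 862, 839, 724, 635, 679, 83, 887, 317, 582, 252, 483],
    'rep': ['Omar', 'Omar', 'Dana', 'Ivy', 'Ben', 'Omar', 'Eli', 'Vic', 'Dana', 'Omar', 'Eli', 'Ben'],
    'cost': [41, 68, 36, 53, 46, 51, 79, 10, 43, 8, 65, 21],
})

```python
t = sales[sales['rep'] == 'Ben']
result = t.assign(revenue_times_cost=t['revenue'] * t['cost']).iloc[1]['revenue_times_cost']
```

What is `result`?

filter rows where rep == 'Ben':
   channel  revenue  rep  cost
4   retail      635  Ben    46
11   phone      483  Ben    21
add column revenue_times_cost = t['revenue'] * t['cost']:
   channel  revenue  rep  cost  revenue_times_cost
4   retail      635  Ben    46               29210
11   phone      483  Ben    21               10143
value at position 1, column 'revenue_times_cost' → 10143

10143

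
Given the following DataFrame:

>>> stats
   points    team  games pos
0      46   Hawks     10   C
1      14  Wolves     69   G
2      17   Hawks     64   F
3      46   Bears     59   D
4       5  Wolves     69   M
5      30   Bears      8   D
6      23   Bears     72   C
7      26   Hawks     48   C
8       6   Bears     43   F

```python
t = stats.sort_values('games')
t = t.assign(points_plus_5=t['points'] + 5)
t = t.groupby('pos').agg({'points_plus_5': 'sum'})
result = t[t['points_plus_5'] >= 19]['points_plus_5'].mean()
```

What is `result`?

sort by games:
   points    team  games pos
5      30   Bears      8   D
0      46   Hawks     10   C
8       6   Bears     43   F
7      26   Hawks     48   C
3      46   Bears     59   D
2      17   Hawks     64   F
1      14  Wolves     69   G
4       5  Wolves     69   M
6      23   Bears     72   C
add column points_plus_5 = t['points'] + 5:
   points    team  games pos  points_plus_5
5      30   Bears      8   D             35
0      46   Hawks     10   C             51
8       6   Bears     43   F             11
7      26   Hawks     48   C             31
3      46   Bears     59   D             51
2      17   Hawks     64   F             22
1      14  Wolves     69   G             19
4       5  Wolves     69   M             10
6      23   Bears     72   C             28
group by pos, sum of points_plus_5:
     points_plus_5
pos               
C              110
D               86
F               33
G               19
M               10
filter rows where points_plus_5 >= 19:
     points_plus_5
pos               
C              110
D               86
F               33
G               19
mean of column 'points_plus_5' → 62.0

62.0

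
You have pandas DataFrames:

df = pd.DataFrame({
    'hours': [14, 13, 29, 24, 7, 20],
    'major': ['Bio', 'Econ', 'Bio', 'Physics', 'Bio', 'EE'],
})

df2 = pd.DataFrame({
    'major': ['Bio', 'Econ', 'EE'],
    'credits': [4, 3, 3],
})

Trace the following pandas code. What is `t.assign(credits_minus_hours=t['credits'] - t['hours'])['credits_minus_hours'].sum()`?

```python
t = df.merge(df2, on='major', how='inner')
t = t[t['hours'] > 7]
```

-62

merge on 'major' (how='inner') → 5 rows:
   hours major  credits
0     14   Bio        4
1     13  Econ        3
2     29   Bio        4
3      7   Bio        4
4     20    EE        3
filter rows where hours > 7:
   hours major  credits
0     14   Bio        4
1     13  Econ        3
2     29   Bio        4
4     20    EE        3
add column credits_minus_hours = t['credits'] - t['hours']:
   hours major  credits  credits_minus_hours
0     14   Bio        4                  -10
1     13  Econ        3                  -10
2     29   Bio        4                  -25
4     20    EE        3                  -17
So sum() = -62.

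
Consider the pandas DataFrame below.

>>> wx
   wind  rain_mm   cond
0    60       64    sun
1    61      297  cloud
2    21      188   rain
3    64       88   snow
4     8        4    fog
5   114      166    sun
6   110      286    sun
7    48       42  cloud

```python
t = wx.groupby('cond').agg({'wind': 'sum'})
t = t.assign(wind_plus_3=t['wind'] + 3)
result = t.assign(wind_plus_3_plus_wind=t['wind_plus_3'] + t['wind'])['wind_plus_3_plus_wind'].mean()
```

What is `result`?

group by cond, sum of wind:
       wind
cond       
cloud   109
fog       8
rain     21
snow     64
sun     284
add column wind_plus_3 = t['wind'] + 3:
       wind  wind_plus_3
cond                    
cloud   109          112
fog       8           11
rain     21           24
snow     64           67
sun     284          287
add column wind_plus_3_plus_wind = t['wind_plus_3'] + t['wind']:
       wind  wind_plus_3  wind_plus_3_plus_wind
cond                                           
cloud   109          112                    221
fog       8           11                     19
rain     21           24                     45
snow     64           67                    131
sun     284          287                    571
Then the mean of column 'wind_plus_3_plus_wind': 197.4

197.4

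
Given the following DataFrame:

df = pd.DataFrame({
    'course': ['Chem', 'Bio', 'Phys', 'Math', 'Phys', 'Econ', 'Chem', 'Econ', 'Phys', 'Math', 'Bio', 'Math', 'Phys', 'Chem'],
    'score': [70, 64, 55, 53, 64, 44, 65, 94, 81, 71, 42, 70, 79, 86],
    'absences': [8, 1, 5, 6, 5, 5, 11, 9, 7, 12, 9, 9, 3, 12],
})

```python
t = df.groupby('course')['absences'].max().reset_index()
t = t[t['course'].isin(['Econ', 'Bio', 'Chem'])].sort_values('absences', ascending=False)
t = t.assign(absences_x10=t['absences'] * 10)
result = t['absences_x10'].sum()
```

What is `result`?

300

group by course, max of absences:
course
Bio      9
Chem    12
Econ     9
Math    12
Phys     7
Name: absences, dtype: int64
reset_index():
  course  absences
0    Bio         9
1   Chem        12
2   Econ         9
3   Math        12
4   Phys         7
filter rows where course in ['Econ', 'Bio', 'Chem']:
  course  absences
0    Bio         9
1   Chem        12
2   Econ         9
sort by absences descending:
  course  absences
1   Chem        12
0    Bio         9
2   Econ         9
add column absences_x10 = t['absences'] * 10:
  course  absences  absences_x10
1   Chem        12           120
0    Bio         9            90
2   Econ         9            90
The sum of column 'absences_x10' is 300.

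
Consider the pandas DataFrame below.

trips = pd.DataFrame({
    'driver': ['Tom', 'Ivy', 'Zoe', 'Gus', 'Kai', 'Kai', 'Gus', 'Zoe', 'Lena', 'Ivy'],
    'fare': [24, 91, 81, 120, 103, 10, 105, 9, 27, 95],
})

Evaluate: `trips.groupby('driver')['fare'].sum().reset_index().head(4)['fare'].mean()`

137.75

group by driver, sum of fare:
driver
Gus     225
Ivy     186
Kai     113
Lena     27
Tom      24
Zoe      90
Name: fare, dtype: int64
reset_index():
  driver  fare
0    Gus   225
1    Ivy   186
2    Kai   113
3   Lena    27
4    Tom    24
5    Zoe    90
take first 4 rows:
  driver  fare
0    Gus   225
1    Ivy   186
2    Kai   113
3   Lena    27
Finally, mean of column 'fare' = 137.75.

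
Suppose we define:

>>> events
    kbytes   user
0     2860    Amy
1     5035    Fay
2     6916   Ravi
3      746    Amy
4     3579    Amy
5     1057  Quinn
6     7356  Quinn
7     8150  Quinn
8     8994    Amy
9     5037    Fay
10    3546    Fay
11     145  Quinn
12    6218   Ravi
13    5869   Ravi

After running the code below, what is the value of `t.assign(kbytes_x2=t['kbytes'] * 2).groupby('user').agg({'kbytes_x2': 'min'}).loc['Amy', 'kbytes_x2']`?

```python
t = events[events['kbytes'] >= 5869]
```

17988

filter rows where kbytes >= 5869:
    kbytes   user
2     6916   Ravi
6     7356  Quinn
7     8150  Quinn
8     8994    Amy
12    6218   Ravi
13    5869   Ravi
add column kbytes_x2 = t['kbytes'] * 2:
    kbytes   user  kbytes_x2
2     6916   Ravi      13832
6     7356  Quinn      14712
7     8150  Quinn      16300
8     8994    Amy      17988
12    6218   Ravi      12436
13    5869   Ravi      11738
group by user, min of kbytes_x2:
       kbytes_x2
user            
Amy        17988
Quinn      14712
Ravi       11738
Hence 17988.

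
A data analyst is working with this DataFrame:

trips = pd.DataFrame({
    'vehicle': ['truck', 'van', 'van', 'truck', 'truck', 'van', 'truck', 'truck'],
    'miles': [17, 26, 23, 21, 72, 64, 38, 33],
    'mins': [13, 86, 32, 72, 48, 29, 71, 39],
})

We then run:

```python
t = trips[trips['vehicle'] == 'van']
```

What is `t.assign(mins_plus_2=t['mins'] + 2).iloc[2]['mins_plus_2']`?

filter rows where vehicle == 'van':
  vehicle  miles  mins
1     van     26    86
2     van     23    32
5     van     64    29
add column mins_plus_2 = t['mins'] + 2:
  vehicle  miles  mins  mins_plus_2
1     van     26    86           88
2     van     23    32           34
5     van     64    29           31
Hence 31.

31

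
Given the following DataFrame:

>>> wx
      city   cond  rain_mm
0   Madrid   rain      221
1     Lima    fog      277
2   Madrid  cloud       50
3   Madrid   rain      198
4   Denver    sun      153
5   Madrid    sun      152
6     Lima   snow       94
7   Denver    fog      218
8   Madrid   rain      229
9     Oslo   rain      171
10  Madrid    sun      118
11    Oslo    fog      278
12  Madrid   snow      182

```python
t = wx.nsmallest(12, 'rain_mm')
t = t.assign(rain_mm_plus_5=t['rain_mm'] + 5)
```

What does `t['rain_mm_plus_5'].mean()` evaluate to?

176.916666667

take 12 rows with smallest rain_mm:
      city   cond  rain_mm
2   Madrid  cloud       50
6     Lima   snow       94
10  Madrid    sun      118
5   Madrid    sun      152
4   Denver    sun      153
9     Oslo   rain      171
12  Madrid   snow      182
3   Madrid   rain      198
7   Denver    fog      218
0   Madrid   rain      221
8   Madrid   rain      229
1     Lima    fog      277
add column rain_mm_plus_5 = t['rain_mm'] + 5:
      city   cond  rain_mm  rain_mm_plus_5
2   Madrid  cloud       50              55
6     Lima   snow       94              99
10  Madrid    sun      118             123
5   Madrid    sun      152             157
4   Denver    sun      153             158
9     Oslo   rain      171             176
12  Madrid   snow      182             187
3   Madrid   rain      198             203
7   Denver    fog      218             223
0   Madrid   rain      221             226
8   Madrid   rain      229             234
1     Lima    fog      277             282
The mean of column 'rain_mm_plus_5' is 176.916666667.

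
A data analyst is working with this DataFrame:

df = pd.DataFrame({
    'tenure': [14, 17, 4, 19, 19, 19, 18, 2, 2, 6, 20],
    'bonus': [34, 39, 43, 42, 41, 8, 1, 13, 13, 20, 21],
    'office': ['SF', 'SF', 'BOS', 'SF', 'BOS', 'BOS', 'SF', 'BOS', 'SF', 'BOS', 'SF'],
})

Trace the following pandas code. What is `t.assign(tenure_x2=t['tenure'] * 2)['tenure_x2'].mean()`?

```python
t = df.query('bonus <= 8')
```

filter rows where bonus <= 8:
   tenure  bonus office
5      19      8    BOS
6      18      1     SF
add column tenure_x2 = t['tenure'] * 2:
   tenure  bonus office  tenure_x2
5      19      8    BOS         38
6      18      1     SF         36

37.0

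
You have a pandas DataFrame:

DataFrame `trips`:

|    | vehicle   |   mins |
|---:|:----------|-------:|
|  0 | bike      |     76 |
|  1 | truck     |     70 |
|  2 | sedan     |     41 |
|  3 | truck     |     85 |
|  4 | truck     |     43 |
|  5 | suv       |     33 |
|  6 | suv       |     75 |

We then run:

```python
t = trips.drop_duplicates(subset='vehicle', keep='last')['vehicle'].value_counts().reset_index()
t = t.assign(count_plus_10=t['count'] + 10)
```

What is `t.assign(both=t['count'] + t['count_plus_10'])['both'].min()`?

drop duplicate vehicle (keep=last):
  vehicle  mins
0    bike    76
2   sedan    41
4   truck    43
6     suv    75
value_counts of vehicle:
vehicle
bike     1
sedan    1
truck    1
suv      1
Name: count, dtype: int64
reset_index():
  vehicle  count
0    bike      1
1   sedan      1
2   truck      1
3     suv      1
add column count_plus_10 = t['count'] + 10:
  vehicle  count  count_plus_10
0    bike      1             11
1   sedan      1             11
2   truck      1             11
3     suv      1             11
add column both = t['count'] + t['count_plus_10']:
  vehicle  count  count_plus_10  both
0    bike      1             11    12
1   sedan      1             11    12
2   truck      1             11    12
3     suv      1             11    12

12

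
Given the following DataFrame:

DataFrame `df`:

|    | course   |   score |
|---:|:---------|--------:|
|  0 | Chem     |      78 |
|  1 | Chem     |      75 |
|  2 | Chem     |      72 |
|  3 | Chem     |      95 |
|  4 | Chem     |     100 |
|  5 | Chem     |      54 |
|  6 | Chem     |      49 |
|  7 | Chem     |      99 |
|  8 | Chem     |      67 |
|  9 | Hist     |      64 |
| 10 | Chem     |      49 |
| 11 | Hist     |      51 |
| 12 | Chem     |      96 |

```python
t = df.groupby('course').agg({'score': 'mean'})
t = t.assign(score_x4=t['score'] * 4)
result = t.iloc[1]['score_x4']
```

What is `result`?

230.0

group by course, mean of score:
            score
course           
Chem    75.818182
Hist    57.500000
add column score_x4 = t['score'] * 4:
            score    score_x4
course                       
Chem    75.818182  303.272727
Hist    57.500000  230.000000
So iloc[1]['score_x4'] = 230.0.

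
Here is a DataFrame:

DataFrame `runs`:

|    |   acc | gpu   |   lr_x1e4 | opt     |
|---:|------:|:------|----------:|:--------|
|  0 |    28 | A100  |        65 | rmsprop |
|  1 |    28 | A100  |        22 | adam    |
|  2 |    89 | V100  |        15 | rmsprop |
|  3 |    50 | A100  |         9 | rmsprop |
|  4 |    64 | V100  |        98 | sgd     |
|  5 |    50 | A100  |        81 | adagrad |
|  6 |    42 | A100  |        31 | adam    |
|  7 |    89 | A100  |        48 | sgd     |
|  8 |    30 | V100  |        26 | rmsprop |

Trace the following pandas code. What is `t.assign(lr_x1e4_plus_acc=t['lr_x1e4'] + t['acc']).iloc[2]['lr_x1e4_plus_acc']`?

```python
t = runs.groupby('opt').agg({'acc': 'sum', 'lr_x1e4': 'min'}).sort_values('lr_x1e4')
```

201

group by opt: sum(acc), min(lr_x1e4):
         acc  lr_x1e4
opt                  
adagrad   50       81
adam      70       22
rmsprop  197        9
sgd      153       48
sort by lr_x1e4:
         acc  lr_x1e4
opt                  
rmsprop  197        9
adam      70       22
sgd      153       48
adagrad   50       81
add column lr_x1e4_plus_acc = t['lr_x1e4'] + t['acc']:
         acc  lr_x1e4  lr_x1e4_plus_acc
opt                                    
rmsprop  197        9               206
adam      70       22                92
sgd      153       48               201
adagrad   50       81               131
Finally, value at position 2, column 'lr_x1e4_plus_acc' = 201.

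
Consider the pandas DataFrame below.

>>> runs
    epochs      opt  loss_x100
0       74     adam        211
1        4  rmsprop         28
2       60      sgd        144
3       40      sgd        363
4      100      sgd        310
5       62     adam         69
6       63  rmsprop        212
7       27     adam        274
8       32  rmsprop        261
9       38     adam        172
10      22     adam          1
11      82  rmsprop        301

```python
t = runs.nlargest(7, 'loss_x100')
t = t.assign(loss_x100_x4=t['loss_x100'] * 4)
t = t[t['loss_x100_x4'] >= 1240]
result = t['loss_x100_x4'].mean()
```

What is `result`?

take 7 rows with largest loss_x100:
    epochs      opt  loss_x100
3       40      sgd        363
4      100      sgd        310
11      82  rmsprop        301
7       27     adam        274
8       32  rmsprop        261
6       63  rmsprop        212
0       74     adam        211
add column loss_x100_x4 = t['loss_x100'] * 4:
    epochs      opt  loss_x100  loss_x100_x4
3       40      sgd        363          1452
4      100      sgd        310          1240
11      82  rmsprop        301          1204
7       27     adam        274          1096
8       32  rmsprop        261          1044
6       63  rmsprop        212           848
0       74     adam        211           844
filter rows where loss_x100_x4 >= 1240:
   epochs  opt  loss_x100  loss_x100_x4
3      40  sgd        363          1452
4     100  sgd        310          1240

1346.0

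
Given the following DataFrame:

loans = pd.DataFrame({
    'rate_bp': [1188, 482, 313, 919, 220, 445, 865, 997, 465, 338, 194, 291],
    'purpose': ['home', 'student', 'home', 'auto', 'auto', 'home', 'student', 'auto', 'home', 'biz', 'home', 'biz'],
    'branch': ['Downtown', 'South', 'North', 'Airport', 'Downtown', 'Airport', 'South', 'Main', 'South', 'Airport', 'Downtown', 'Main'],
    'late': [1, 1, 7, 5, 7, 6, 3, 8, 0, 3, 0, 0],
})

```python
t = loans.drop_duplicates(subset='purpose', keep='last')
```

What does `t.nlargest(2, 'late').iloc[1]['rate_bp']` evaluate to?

drop duplicate purpose (keep=last):
    rate_bp  purpose    branch  late
6       865  student     South     3
7       997     auto      Main     8
10      194     home  Downtown     0
11      291      biz      Main     0
take 2 rows with largest late:
   rate_bp  purpose branch  late
7      997     auto   Main     8
6      865  student  South     3
Then the value at position 1, column 'rate_bp': 865

865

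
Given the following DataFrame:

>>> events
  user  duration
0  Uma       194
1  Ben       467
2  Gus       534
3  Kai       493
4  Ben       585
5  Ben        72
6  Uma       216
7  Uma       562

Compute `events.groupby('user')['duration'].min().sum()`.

1293

group by user, min of duration:
user
Ben     72
Gus    534
Kai    493
Uma    194
Name: duration, dtype: int64
sum of the resulting series → 1293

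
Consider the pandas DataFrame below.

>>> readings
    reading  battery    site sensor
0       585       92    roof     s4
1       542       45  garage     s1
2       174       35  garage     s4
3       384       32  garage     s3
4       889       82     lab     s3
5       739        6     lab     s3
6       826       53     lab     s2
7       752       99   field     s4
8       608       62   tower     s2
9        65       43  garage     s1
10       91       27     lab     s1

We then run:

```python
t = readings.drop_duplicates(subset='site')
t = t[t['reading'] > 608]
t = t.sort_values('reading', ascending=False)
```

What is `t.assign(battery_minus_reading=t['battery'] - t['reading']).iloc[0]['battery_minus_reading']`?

-807

drop duplicate site (keep=first):
   reading  battery    site sensor
0      585       92    roof     s4
1      542       45  garage     s1
4      889       82     lab     s3
7      752       99   field     s4
8      608       62   tower     s2
filter rows where reading > 608:
   reading  battery   site sensor
4      889       82    lab     s3
7      752       99  field     s4
sort by reading descending:
   reading  battery   site sensor
4      889       82    lab     s3
7      752       99  field     s4
add column battery_minus_reading = t['battery'] - t['reading']:
   reading  battery   site sensor  battery_minus_reading
4      889       82    lab     s3                   -807
7      752       99  field     s4                   -653
The value at position 0, column 'battery_minus_reading' is -807.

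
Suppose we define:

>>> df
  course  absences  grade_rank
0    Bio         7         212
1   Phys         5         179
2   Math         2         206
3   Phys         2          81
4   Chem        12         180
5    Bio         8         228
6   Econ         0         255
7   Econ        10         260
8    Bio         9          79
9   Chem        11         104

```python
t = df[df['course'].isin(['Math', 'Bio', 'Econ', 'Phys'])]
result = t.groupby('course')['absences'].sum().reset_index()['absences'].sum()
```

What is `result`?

43

filter rows where course in ['Math', 'Bio', 'Econ', 'Phys']:
  course  absences  grade_rank
0    Bio         7         212
1   Phys         5         179
2   Math         2         206
3   Phys         2          81
5    Bio         8         228
6   Econ         0         255
7   Econ        10         260
8    Bio         9          79
group by course, sum of absences:
course
Bio     24
Econ    10
Math     2
Phys     7
Name: absences, dtype: int64
reset_index():
  course  absences
0    Bio        24
1   Econ        10
2   Math         2
3   Phys         7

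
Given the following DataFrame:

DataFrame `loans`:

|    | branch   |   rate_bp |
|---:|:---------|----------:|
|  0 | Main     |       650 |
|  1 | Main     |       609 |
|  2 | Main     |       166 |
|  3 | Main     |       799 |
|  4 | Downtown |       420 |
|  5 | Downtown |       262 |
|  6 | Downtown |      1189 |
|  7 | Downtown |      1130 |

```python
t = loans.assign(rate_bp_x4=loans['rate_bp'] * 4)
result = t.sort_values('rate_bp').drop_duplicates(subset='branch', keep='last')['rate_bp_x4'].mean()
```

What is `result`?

add column rate_bp_x4 = loans['rate_bp'] * 4:
     branch  rate_bp  rate_bp_x4
0      Main      650        2600
1      Main      609        2436
2      Main      166         664
3      Main      799        3196
4  Downtown      420        1680
5  Downtown      262        1048
6  Downtown     1189        4756
7  Downtown     1130        4520
sort by rate_bp:
     branch  rate_bp  rate_bp_x4
2      Main      166         664
5  Downtown      262        1048
4  Downtown      420        1680
1      Main      609        2436
0      Main      650        2600
3      Main      799        3196
7  Downtown     1130        4520
6  Downtown     1189        4756
drop duplicate branch (keep=last):
     branch  rate_bp  rate_bp_x4
3      Main      799        3196
6  Downtown     1189        4756

3976.0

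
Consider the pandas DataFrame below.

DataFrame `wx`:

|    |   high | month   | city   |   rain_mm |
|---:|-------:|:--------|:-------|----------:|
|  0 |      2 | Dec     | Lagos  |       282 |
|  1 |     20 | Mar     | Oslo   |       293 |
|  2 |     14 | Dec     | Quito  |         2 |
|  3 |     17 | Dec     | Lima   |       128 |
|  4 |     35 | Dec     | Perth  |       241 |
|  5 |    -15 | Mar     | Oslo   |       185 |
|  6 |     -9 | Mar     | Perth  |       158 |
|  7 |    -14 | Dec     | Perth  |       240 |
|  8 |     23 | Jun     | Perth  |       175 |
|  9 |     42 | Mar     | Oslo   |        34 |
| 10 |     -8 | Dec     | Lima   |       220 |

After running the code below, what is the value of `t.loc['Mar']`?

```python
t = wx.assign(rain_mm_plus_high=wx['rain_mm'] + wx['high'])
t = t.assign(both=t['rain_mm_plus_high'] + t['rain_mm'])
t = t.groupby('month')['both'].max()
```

add column rain_mm_plus_high = wx['rain_mm'] + wx['high']:
    high month   city  rain_mm  rain_mm_plus_high
0      2   Dec  Lagos      282                284
1     20   Mar   Oslo      293                313
2     14   Dec  Quito        2                 16
3     17   Dec   Lima      128                145
4     35   Dec  Perth      241                276
5    -15   Mar   Oslo      185                170
6     -9   Mar  Perth      158                149
7    -14   Dec  Perth      240                226
8     23   Jun  Perth      175                198
9     42   Mar   Oslo       34                 76
10    -8   Dec   Lima      220                212
add column both = t['rain_mm_plus_high'] + t['rain_mm']:
    high month   city  rain_mm  rain_mm_plus_high  both
0      2   Dec  Lagos      282                284   566
1     20   Mar   Oslo      293                313   606
2     14   Dec  Quito        2                 16    18
3     17   Dec   Lima      128                145   273
4     35   Dec  Perth      241                276   517
5    -15   Mar   Oslo      185                170   355
6     -9   Mar  Perth      158                149   307
7    -14   Dec  Perth      240                226   466
8     23   Jun  Perth      175                198   373
9     42   Mar   Oslo       34                 76   110
10    -8   Dec   Lima      220                212   432
group by month, max of both:
month
Dec    566
Jun    373
Mar    606
Name: both, dtype: int64
Then the value at index 'Mar': 606

606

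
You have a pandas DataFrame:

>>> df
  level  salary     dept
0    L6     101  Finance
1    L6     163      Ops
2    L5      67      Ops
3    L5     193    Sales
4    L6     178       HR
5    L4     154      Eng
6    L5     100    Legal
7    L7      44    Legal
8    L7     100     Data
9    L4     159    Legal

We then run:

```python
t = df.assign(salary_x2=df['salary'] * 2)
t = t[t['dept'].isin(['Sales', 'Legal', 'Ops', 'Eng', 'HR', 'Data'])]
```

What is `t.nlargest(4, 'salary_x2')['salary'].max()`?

193

add column salary_x2 = df['salary'] * 2:
  level  salary     dept  salary_x2
0    L6     101  Finance        202
1    L6     163      Ops        326
2    L5      67      Ops        134
3    L5     193    Sales        386
4    L6     178       HR        356
5    L4     154      Eng        308
6    L5     100    Legal        200
7    L7      44    Legal         88
8    L7     100     Data        200
9    L4     159    Legal        318
filter rows where dept in ['Sales', 'Legal', 'Ops', 'Eng', 'HR', 'Data']:
  level  salary   dept  salary_x2
1    L6     163    Ops        326
2    L5      67    Ops        134
3    L5     193  Sales        386
4    L6     178     HR        356
5    L4     154    Eng        308
6    L5     100  Legal        200
7    L7      44  Legal         88
8    L7     100   Data        200
9    L4     159  Legal        318
take 4 rows with largest salary_x2:
  level  salary   dept  salary_x2
3    L5     193  Sales        386
4    L6     178     HR        356
1    L6     163    Ops        326
9    L4     159  Legal        318
Reading off the max of column 'salary', we get 193.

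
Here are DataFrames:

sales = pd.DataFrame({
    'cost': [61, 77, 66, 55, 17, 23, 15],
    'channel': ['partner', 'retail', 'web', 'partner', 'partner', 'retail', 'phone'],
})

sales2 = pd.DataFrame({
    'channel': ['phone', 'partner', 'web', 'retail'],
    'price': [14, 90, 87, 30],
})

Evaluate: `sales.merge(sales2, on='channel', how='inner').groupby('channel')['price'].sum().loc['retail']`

merge on 'channel' (how='inner') → 7 rows:
   cost  channel  price
0    61  partner     90
1    77   retail     30
2    66      web     87
3    55  partner     90
4    17  partner     90
5    23   retail     30
6    15    phone     14
group by channel, sum of price:
channel
partner    270
phone       14
retail      60
web         87
Name: price, dtype: int64
Reading off the value at index 'retail', we get 60.

60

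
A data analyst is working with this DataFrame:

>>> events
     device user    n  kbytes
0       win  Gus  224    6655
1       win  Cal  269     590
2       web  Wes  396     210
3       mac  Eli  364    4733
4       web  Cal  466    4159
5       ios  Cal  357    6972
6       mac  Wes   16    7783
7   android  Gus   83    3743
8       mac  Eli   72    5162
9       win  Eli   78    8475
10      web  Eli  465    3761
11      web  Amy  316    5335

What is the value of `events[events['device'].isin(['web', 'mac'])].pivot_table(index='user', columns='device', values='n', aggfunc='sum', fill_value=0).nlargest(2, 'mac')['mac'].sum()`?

452

filter rows where device in ['web', 'mac']:
   device user    n  kbytes
2     web  Wes  396     210
3     mac  Eli  364    4733
4     web  Cal  466    4159
6     mac  Wes   16    7783
8     mac  Eli   72    5162
10    web  Eli  465    3761
11    web  Amy  316    5335
pivot: rows=user, cols=device, sum(n):
device  mac  web
user            
Amy       0  316
Cal       0  466
Eli     436  465
Wes      16  396
take 2 rows with largest mac:
device  mac  web
user            
Eli     436  465
Wes      16  396
Finally, sum of column 'mac' = 452.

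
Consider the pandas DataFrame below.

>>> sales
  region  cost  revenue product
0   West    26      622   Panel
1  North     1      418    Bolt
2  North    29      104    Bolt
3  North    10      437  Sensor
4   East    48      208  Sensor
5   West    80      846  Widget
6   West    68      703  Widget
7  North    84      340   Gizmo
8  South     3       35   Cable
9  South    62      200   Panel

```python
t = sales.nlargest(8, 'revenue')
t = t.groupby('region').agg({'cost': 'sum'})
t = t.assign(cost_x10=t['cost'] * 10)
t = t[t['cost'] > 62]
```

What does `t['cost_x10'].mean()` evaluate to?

take 8 rows with largest revenue:
  region  cost  revenue product
5   West    80      846  Widget
6   West    68      703  Widget
0   West    26      622   Panel
3  North    10      437  Sensor
1  North     1      418    Bolt
7  North    84      340   Gizmo
4   East    48      208  Sensor
9  South    62      200   Panel
group by region, sum of cost:
        cost
region      
East      48
North     95
South     62
West     174
add column cost_x10 = t['cost'] * 10:
        cost  cost_x10
region                
East      48       480
North     95       950
South     62       620
West     174      1740
filter rows where cost > 62:
        cost  cost_x10
region                
North     95       950
West     174      1740
Finally, mean of column 'cost_x10' = 1345.0.

1345.0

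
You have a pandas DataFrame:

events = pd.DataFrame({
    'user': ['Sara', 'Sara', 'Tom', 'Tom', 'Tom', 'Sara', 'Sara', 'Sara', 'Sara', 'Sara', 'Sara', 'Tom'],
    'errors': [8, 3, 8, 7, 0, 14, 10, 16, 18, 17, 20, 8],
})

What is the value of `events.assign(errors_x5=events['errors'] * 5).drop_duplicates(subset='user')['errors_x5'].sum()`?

80

add column errors_x5 = events['errors'] * 5:
    user  errors  errors_x5
0   Sara       8         40
1   Sara       3         15
2    Tom       8         40
3    Tom       7         35
4    Tom       0          0
5   Sara      14         70
6   Sara      10         50
7   Sara      16         80
8   Sara      18         90
9   Sara      17         85
10  Sara      20        100
11   Tom       8         40
drop duplicate user (keep=first):
   user  errors  errors_x5
0  Sara       8         40
2   Tom       8         40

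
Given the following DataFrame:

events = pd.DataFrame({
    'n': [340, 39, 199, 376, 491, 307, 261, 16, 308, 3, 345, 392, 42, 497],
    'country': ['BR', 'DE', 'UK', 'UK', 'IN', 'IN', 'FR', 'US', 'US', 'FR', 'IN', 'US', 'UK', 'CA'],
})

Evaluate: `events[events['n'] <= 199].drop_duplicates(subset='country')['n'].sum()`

filter rows where n <= 199:
      n country
1    39      DE
2   199      UK
7    16      US
9     3      FR
12   42      UK
drop duplicate country (keep=first):
     n country
1   39      DE
2  199      UK
7   16      US
9    3      FR

257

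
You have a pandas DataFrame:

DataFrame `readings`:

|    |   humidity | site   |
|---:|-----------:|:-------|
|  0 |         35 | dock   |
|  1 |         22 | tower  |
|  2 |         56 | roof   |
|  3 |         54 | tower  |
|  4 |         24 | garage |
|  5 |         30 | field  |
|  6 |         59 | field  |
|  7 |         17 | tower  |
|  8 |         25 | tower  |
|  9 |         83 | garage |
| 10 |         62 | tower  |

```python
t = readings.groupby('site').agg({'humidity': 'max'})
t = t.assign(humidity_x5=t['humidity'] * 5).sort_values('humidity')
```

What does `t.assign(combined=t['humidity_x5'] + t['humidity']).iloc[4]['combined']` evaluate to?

498

group by site, max of humidity:
        humidity
site            
dock          35
field         59
garage        83
roof          56
tower         62
add column humidity_x5 = t['humidity'] * 5:
        humidity  humidity_x5
site                         
dock          35          175
field         59          295
garage        83          415
roof          56          280
tower         62          310
sort by humidity:
        humidity  humidity_x5
site                         
dock          35          175
roof          56          280
field         59          295
tower         62          310
garage        83          415
add column combined = t['humidity_x5'] + t['humidity']:
        humidity  humidity_x5  combined
site                                   
dock          35          175       210
roof          56          280       336
field         59          295       354
tower         62          310       372
garage        83          415       498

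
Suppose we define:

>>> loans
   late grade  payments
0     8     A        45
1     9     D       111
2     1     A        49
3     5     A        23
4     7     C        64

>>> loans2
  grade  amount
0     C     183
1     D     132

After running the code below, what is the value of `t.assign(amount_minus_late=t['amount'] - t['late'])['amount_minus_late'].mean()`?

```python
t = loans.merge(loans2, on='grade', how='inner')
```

merge on 'grade' (how='inner') → 2 rows:
   late grade  payments  amount
0     9     D       111     132
1     7     C        64     183
add column amount_minus_late = t['amount'] - t['late']:
   late grade  payments  amount  amount_minus_late
0     9     D       111     132                123
1     7     C        64     183                176
mean of column 'amount_minus_late' → 149.5

149.5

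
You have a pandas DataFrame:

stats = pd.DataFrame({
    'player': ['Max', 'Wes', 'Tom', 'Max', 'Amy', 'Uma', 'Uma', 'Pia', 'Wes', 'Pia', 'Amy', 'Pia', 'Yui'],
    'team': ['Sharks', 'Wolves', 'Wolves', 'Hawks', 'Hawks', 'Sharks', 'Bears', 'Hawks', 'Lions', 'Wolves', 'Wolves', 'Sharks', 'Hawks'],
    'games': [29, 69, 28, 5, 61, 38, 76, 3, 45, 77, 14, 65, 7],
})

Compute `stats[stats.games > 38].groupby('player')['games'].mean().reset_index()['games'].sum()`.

265.0

filter rows where games > 38:
   player    team  games
1     Wes  Wolves     69
4     Amy   Hawks     61
6     Uma   Bears     76
8     Wes   Lions     45
9     Pia  Wolves     77
11    Pia  Sharks     65
group by player, mean of games:
player
Amy    61.0
Pia    71.0
Uma    76.0
Wes    57.0
Name: games, dtype: float64
reset_index():
  player  games
0    Amy   61.0
1    Pia   71.0
2    Uma   76.0
3    Wes   57.0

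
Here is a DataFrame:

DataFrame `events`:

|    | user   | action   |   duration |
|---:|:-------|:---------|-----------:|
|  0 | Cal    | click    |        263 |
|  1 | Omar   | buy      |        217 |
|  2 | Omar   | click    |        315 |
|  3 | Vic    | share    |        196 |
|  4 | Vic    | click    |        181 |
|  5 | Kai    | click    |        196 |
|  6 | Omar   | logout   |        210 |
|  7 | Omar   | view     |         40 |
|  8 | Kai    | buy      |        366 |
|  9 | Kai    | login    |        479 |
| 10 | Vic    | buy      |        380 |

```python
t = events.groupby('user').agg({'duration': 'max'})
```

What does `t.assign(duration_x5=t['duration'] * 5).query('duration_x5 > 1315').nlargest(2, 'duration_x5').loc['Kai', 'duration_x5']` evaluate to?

2395

group by user, max of duration:
      duration
user          
Cal        263
Kai        479
Omar       315
Vic        380
add column duration_x5 = t['duration'] * 5:
      duration  duration_x5
user                       
Cal        263         1315
Kai        479         2395
Omar       315         1575
Vic        380         1900
filter rows where duration_x5 > 1315:
      duration  duration_x5
user                       
Kai        479         2395
Omar       315         1575
Vic        380         1900
take 2 rows with largest duration_x5:
      duration  duration_x5
user                       
Kai        479         2395
Vic        380         1900
Reading off the value at row 'Kai', column 'duration_x5', we get 2395.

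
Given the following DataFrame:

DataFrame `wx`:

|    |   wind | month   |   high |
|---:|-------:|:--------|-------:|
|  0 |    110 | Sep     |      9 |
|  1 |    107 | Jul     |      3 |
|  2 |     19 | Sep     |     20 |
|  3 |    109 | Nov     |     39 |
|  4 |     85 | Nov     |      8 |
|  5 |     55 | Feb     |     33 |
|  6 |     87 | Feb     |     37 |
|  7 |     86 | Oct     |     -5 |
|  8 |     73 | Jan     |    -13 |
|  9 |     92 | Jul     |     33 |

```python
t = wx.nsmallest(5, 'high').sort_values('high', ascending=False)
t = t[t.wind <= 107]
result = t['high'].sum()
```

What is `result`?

-7

take 5 rows with smallest high:
   wind month  high
8    73   Jan   -13
7    86   Oct    -5
1   107   Jul     3
4    85   Nov     8
0   110   Sep     9
sort by high descending:
   wind month  high
0   110   Sep     9
4    85   Nov     8
1   107   Jul     3
7    86   Oct    -5
8    73   Jan   -13
filter rows where wind <= 107:
   wind month  high
4    85   Nov     8
1   107   Jul     3
7    86   Oct    -5
8    73   Jan   -13
Then the sum of column 'high': -7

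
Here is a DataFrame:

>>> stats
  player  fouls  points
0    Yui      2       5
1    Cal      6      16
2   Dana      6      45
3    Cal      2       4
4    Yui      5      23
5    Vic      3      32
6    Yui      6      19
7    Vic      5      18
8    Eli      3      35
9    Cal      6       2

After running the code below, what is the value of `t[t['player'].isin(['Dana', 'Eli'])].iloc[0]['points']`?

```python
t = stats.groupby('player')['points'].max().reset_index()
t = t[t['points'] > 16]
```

45

group by player, max of points:
player
Cal     16
Dana    45
Eli     35
Vic     32
Yui     23
Name: points, dtype: int64
reset_index():
  player  points
0    Cal      16
1   Dana      45
2    Eli      35
3    Vic      32
4    Yui      23
filter rows where points > 16:
  player  points
1   Dana      45
2    Eli      35
3    Vic      32
4    Yui      23
filter rows where player in ['Dana', 'Eli']:
  player  points
1   Dana      45
2    Eli      35
Reading off the value at position 0, column 'points', we get 45.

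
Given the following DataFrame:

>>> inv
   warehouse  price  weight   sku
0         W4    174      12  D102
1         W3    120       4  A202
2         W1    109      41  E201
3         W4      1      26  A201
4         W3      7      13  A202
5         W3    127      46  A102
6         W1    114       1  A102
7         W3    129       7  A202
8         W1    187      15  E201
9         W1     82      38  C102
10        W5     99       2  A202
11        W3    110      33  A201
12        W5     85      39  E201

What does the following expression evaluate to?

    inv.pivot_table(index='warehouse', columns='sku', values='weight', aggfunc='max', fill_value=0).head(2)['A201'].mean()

pivot: rows=warehouse, cols=sku, max(weight):
sku        A102  A201  A202  C102  D102  E201
warehouse                                    
W1            1     0     0    38     0    41
W3           46    33    13     0     0     0
W4            0    26     0     0    12     0
W5            0     0     2     0     0    39
take first 2 rows:
sku        A102  A201  A202  C102  D102  E201
warehouse                                    
W1            1     0     0    38     0    41
W3           46    33    13     0     0     0
mean of column 'A201' → 16.5

16.5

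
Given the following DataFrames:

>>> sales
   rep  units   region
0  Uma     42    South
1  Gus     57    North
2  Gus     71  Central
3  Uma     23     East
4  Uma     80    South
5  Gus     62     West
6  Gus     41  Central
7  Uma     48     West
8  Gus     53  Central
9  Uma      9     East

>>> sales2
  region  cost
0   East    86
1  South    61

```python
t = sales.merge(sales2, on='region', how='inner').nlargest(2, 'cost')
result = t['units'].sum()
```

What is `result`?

32

merge on 'region' (how='inner') → 4 rows:
   rep  units region  cost
0  Uma     42  South    61
1  Uma     23   East    86
2  Uma     80  South    61
3  Uma      9   East    86
take 2 rows with largest cost:
   rep  units region  cost
1  Uma     23   East    86
3  Uma      9   East    86
Reading off the sum of column 'units', we get 32.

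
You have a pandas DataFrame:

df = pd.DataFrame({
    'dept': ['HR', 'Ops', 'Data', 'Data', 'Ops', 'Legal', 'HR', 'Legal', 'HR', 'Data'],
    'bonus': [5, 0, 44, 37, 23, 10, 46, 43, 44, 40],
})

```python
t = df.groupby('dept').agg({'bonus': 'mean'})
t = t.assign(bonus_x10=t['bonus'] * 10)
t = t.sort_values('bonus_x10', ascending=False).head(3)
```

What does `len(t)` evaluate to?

group by dept, mean of bonus:
           bonus
dept            
Data   40.333333
HR     31.666667
Legal  26.500000
Ops    11.500000
add column bonus_x10 = t['bonus'] * 10:
           bonus   bonus_x10
dept                        
Data   40.333333  403.333333
HR     31.666667  316.666667
Legal  26.500000  265.000000
Ops    11.500000  115.000000
sort by bonus_x10 descending:
           bonus   bonus_x10
dept                        
Data   40.333333  403.333333
HR     31.666667  316.666667
Legal  26.500000  265.000000
Ops    11.500000  115.000000
take first 3 rows:
           bonus   bonus_x10
dept                        
Data   40.333333  403.333333
HR     31.666667  316.666667
Legal  26.500000  265.000000
Taking the number of rows gives 3.

3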